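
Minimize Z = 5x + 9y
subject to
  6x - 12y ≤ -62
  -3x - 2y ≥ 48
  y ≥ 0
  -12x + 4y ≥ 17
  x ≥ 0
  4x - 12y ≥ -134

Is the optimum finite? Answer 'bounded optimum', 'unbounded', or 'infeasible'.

infeasible

The boundaries 6x - 12y = -62 and -12x + 4y = 17 meet at (11/30, 107/20), but that point violates -3x - 2y ≥ 48. Every candidate vertex is excluded by some other constraint, so the feasible region is empty.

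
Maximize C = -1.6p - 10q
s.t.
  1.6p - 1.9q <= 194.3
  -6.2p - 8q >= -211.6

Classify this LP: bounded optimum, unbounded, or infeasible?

From the feasible point (97822/1229, -43305/1229), moving in the direction (-1.9, -1.6) keeps every constraint satisfied while C increases without bound.

unbounded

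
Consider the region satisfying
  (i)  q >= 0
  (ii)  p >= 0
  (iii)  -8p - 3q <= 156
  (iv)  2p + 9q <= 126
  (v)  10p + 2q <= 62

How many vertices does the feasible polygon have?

4

Of the 10 pairwise boundary intersections, those satisfying every inequality are:
  (0, 0)
  (31/5, 0)
  (0, 14)
  (153/43, 568/43)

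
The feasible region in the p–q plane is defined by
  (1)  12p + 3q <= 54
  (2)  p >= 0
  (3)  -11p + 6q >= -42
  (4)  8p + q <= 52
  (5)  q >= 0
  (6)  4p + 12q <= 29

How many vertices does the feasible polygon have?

Pairwise boundary intersections that survive every other constraint:
  (30/7, 6/7)
  (17/4, 1)
  (0, 0)
  (0, 29/12)
  (42/11, 0)

5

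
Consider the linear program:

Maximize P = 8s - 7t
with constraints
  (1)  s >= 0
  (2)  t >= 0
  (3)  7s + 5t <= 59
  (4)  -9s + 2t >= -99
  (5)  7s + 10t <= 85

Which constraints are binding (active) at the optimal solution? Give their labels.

(2) and (3)

Extreme points and P = 8s - 7t:
  (0, 0) → P = 0
  (0, 17/2) → P = -119/2
  (59/7, 0) → P = 472/7
  (33/7, 26/5) → P = 46/35

The maximum is at (59/7, 0). Substituting into each constraint, equality holds for (2) and (3); the remaining constraints have slack.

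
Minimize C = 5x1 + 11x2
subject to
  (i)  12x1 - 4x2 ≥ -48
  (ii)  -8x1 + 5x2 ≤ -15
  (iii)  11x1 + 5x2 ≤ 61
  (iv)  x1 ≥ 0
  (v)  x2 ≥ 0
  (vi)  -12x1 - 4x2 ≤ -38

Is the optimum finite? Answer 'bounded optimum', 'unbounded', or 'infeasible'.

Feasible corners and C = 5x1 + 11x2:
  (4, 17/5) → C = 287/5
  (125/46, 31/23) → C = 1307/46
  (61/11, 0) → C = 305/11
  (19/6, 0) → C = 95/6
The feasible region has finitely many vertices and no improving ray; the minimum is 95/6 at (19/6, 0).

bounded optimum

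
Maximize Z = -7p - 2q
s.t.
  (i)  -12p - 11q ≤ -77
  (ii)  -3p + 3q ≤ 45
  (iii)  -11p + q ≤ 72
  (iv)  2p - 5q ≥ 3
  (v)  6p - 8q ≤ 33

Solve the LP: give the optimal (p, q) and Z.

Corner points and Z = -7p - 2q:
  (209/41, 59/41) → Z = -1581/41
  (979/162, 11/27) → Z = -6985/162
  (141/14, 24/7) → Z = -1083/14

The optimum lies where -12p - 11q = -77 and 2p - 5q = 3.
Solving simultaneously gives p = 209/41, q = 59/41.

p = 209/41, q = 59/41, maximum Z = -1581/41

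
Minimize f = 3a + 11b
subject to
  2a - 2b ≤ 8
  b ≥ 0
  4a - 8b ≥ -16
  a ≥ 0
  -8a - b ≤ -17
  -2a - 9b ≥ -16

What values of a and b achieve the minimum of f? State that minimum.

Corner points and f = 3a + 11b:
  (4, 0) → f = 12
  (52/11, 8/11) → f = 244/11
  (17/8, 0) → f = 51/8
  (137/70, 47/35) → f = 289/14

At the optimal vertex, b = 0 and -8a - b = -17.
Solving simultaneously gives a = 17/8, b = 0.

a = 17/8, b = 0, minimum f = 51/8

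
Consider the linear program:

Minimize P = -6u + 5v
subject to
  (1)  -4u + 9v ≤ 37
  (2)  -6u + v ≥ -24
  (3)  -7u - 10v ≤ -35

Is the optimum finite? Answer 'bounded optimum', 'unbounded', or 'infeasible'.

bounded optimum

Vertices and P = -6u + 5v:
  (253/50, 159/25) → P = 36/25
  (-55/103, 399/103) → P = 2325/103
  (275/67, 42/67) → P = -1440/67
The feasible region has finitely many vertices and no improving ray; the minimum is -1440/67 at (275/67, 42/67).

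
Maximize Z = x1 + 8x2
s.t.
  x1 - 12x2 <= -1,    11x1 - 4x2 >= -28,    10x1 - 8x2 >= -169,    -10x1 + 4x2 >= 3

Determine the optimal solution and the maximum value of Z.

Extreme points and Z = x1 + 8x2:
  (-83/32, -17/128) → Z = -117/32
  (-8/29, 7/116) → Z = 6/29
  (113/12, 1579/48) → Z = 3271/12
  (163/10, 83/2) → Z = 3483/10

x1 = 163/10, x2 = 83/2, maximum Z = 3483/10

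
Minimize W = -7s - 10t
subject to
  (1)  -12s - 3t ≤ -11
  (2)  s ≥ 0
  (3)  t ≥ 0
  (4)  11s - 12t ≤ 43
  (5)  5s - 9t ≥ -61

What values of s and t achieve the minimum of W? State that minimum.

s = 373/13, t = 886/39, minimum W = -16693/39

Extreme points and W = -7s - 10t:
  (0, 11/3) → W = -110/3
  (11/12, 0) → W = -77/12
  (0, 61/9) → W = -610/9
  (43/11, 0) → W = -301/11
  (373/13, 886/39) → W = -16693/39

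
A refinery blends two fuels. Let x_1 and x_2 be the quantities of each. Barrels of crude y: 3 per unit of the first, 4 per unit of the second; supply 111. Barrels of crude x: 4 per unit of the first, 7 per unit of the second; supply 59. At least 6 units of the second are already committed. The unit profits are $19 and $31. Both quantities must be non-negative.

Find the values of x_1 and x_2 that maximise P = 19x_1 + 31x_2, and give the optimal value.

Corner points and P = 19x_1 + 31x_2:
  (0, 59/7) → P = 1829/7
  (0, 6) → P = 186
  (17/4, 6) → P = 1067/4

x_1 = 17/4, x_2 = 6, maximum P = 1067/4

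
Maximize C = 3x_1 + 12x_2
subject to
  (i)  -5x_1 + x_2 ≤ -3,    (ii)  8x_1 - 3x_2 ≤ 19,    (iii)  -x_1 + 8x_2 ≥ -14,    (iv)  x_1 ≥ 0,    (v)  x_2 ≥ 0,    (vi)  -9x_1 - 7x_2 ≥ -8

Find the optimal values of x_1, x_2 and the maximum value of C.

Corner points and C = 3x_1 + 12x_2:
  (3/5, 0) → C = 9/5
  (29/44, 13/44) → C = 243/44
  (8/9, 0) → C = 8/3

x_1 = 29/44, x_2 = 13/44, maximum C = 243/44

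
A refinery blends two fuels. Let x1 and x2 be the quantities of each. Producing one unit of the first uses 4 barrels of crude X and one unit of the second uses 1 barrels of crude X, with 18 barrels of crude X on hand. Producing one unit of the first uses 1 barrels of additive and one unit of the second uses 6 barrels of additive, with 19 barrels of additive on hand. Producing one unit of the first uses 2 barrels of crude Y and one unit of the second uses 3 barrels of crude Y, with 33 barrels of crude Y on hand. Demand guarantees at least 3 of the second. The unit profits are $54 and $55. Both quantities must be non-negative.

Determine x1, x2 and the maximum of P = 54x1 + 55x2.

x1 = 1, x2 = 3, maximum P = 219

Corner points and P = 54x1 + 55x2:
  (0, 19/6) → P = 1045/6
  (0, 3) → P = 165
  (1, 3) → P = 219

At the optimal vertex, x1 + 6x2 = 19 and x2 = 3.
Solving simultaneously gives x1 = 1, x2 = 3.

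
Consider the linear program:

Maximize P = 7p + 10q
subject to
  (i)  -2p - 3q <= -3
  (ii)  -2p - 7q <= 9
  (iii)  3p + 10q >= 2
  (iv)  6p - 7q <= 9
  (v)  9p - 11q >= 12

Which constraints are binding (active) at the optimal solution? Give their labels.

(iv) and (v)

Extreme points and P = 7p + 10q:
  (3/2, 0) → P = 21/2
  (69/49, 3/49) → P = 513/49
  (5, 3) → P = 65

The maximum is at (5, 3). Substituting into each constraint, equality holds for (iv) and (v); the remaining constraints have slack.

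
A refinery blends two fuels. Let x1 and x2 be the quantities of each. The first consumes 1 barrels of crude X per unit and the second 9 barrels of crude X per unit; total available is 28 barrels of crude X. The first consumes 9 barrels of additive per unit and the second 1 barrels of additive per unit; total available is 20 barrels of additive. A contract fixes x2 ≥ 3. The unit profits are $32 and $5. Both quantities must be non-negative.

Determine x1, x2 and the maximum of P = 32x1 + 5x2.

x1 = 1, x2 = 3, maximum P = 47

Extreme points and P = 32x1 + 5x2:
  (0, 28/9) → P = 140/9
  (0, 3) → P = 15
  (1, 3) → P = 47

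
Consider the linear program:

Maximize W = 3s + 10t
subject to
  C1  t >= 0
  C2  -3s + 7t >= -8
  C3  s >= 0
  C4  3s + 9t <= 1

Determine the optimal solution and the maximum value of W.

s = 0, t = 1/9, maximum W = 10/9

The binding constraints are s = 0 and 3s + 9t = 1.
Solving simultaneously gives s = 0, t = 1/9.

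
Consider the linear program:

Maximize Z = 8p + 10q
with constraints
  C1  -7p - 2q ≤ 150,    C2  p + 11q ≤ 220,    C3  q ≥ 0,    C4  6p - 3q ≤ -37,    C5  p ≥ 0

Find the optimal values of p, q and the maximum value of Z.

Corner points and Z = 8p + 10q:
  (11/3, 59/3) → Z = 226
  (0, 20) → Z = 200
  (0, 37/3) → Z = 370/3

p = 11/3, q = 59/3, maximum Z = 226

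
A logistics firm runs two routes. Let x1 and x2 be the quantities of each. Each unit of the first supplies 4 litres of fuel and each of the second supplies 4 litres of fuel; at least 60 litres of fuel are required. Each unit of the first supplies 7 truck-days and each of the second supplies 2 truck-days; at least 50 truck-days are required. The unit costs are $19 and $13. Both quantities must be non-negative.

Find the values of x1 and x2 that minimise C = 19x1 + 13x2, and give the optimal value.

The feasible region is unbounded (it extends along (0, 1), (1, 0)), but C strictly increases along every unbounded feasible direction, so there is no improving ray and the minimum is attained at a vertex.

x1 = 4, x2 = 11, minimum C = 219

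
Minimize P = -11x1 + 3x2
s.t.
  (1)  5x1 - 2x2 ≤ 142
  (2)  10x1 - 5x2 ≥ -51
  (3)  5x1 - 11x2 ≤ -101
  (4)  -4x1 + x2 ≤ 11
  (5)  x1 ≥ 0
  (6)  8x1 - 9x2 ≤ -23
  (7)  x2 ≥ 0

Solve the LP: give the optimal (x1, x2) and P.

x1 = 812/5, x2 = 335, minimum P = -3907/5

Corner points and P = -11x1 + 3x2:
  (812/5, 335) → P = -3907/5
  (1324/29, 1251/29) → P = -10811/29
  (0, 51/5) → P = 153/5
  (0, 101/11) → P = 303/11
  (656/43, 693/43) → P = -5137/43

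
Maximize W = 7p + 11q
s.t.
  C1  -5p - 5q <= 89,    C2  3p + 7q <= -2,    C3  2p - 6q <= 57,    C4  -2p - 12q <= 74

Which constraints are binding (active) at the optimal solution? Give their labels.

C2 and C3

Vertices and W = 7p + 11q:
  (-613/20, 257/20) → W = -366/5
  (-349/25, -96/25) → W = -3499/25
  (387/32, -175/32) → W = 49/2
  (20/3, -131/18) → W = -601/18

The maximum is at (387/32, -175/32). Substituting into each constraint, equality holds for C2 and C3; the remaining constraints have slack.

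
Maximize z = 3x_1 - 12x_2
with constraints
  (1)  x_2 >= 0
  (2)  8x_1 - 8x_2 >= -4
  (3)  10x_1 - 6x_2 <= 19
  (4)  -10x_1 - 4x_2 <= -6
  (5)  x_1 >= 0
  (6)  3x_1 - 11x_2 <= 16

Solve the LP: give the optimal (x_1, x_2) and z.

x_1 = 19/10, x_2 = 0, maximum z = 57/10

Feasible corners and z = 3x_1 - 12x_2:
  (19/10, 0) → z = 57/10
  (3/5, 0) → z = 9/5
  (11/2, 6) → z = -111/2
  (2/7, 11/14) → z = -60/7

At the optimal vertex, x_2 = 0 and 10x_1 - 6x_2 = 19.
Solving simultaneously gives x_1 = 19/10, x_2 = 0.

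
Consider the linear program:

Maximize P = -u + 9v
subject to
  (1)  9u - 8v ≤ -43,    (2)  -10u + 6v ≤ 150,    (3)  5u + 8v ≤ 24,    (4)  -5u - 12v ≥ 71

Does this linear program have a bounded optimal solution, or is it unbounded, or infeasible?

bounded optimum

Feasible corners and P = -u + 9v:
  (-471/13, -460/13) → P = -3669/13
  (-271/37, -106/37) → P = -683/37
  (-371/25, 4/15) → P = 431/25
The feasible region has finitely many vertices and no improving ray; the maximum is 431/25 at (-371/25, 4/15).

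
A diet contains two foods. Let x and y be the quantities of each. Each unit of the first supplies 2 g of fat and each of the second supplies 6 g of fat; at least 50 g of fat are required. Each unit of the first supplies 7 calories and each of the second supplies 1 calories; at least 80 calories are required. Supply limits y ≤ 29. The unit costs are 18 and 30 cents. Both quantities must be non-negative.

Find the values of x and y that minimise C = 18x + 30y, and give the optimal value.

Extreme points and C = 18x + 30y:
  (25, 0) → C = 450
  (43/4, 19/4) → C = 336
  (51/7, 29) → C = 7008/7
The feasible region is unbounded (it extends along (1, 0)), but C strictly increases along every unbounded feasible direction, so there is no improving ray and the minimum is attained at a vertex.

At the optimal vertex, 2x + 6y = 50 and 7x + y = 80.
Solving simultaneously gives x = 43/4, y = 19/4.

x = 43/4, y = 19/4, minimum C = 336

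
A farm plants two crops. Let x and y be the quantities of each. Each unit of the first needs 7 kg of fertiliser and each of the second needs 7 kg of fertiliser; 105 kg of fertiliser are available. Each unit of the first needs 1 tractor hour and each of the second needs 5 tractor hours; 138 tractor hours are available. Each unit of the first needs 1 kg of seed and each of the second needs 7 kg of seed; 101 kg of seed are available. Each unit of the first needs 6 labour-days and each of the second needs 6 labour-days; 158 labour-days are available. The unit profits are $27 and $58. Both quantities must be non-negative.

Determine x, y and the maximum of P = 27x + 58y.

x = 2/3, y = 43/3, maximum P = 2548/3

Extreme points and P = 27x + 58y:
  (0, 0) → P = 0
  (0, 101/7) → P = 5858/7
  (15, 0) → P = 405
  (2/3, 43/3) → P = 2548/3

The binding constraints are 7x + 7y = 105 and x + 7y = 101.
Solving simultaneously gives x = 2/3, y = 43/3.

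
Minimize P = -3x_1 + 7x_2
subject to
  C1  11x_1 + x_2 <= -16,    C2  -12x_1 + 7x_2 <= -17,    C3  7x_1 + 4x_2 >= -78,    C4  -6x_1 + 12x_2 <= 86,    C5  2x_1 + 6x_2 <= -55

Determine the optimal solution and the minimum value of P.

Vertices and P = -3x_1 + 7x_2:
  (14/37, -746/37) → P = -5264/37
  (-41/64, -573/64) → P = -243/4
  (-478/97, -1055/97) → P = -5951/97
  (-283/86, -347/43) → P = -4009/86

x_1 = 14/37, x_2 = -746/37, minimum P = -5264/37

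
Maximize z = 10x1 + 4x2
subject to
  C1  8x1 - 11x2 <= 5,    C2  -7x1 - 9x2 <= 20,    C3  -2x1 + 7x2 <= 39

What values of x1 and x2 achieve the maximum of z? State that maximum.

Corner points and z = 10x1 + 4x2:
  (-175/149, -195/149) → z = -2530/149
  (232/17, 161/17) → z = 2964/17
  (-491/67, 233/67) → z = -3978/67

The optimum lies where 8x1 - 11x2 = 5 and -2x1 + 7x2 = 39.
Solving simultaneously gives x1 = 232/17, x2 = 161/17.

x1 = 232/17, x2 = 161/17, maximum z = 2964/17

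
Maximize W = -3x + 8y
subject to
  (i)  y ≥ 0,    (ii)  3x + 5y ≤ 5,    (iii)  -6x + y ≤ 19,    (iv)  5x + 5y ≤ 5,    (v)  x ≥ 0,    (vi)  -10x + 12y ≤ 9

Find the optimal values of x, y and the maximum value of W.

x = 3/22, y = 19/22, maximum W = 13/2

Vertices and W = -3x + 8y:
  (1, 0) → W = -3
  (0, 0) → W = 0
  (3/22, 19/22) → W = 13/2
  (0, 3/4) → W = 6

The binding constraints are 5x + 5y = 5 and -10x + 12y = 9.
Solving simultaneously gives x = 3/22, y = 19/22.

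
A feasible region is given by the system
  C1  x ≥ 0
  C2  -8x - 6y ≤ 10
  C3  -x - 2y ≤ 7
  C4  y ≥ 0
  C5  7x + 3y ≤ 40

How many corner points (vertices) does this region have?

Intersecting each pair of boundary lines and keeping only the points that satisfy every inequality leaves:
  (0, 0)
  (0, 40/3)
  (40/7, 0)

3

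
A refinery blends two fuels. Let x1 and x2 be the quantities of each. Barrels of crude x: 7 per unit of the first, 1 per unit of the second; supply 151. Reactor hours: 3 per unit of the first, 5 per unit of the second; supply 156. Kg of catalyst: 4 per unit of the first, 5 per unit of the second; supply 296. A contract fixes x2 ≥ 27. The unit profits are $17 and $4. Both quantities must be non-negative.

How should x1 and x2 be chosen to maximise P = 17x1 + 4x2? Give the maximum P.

Corner points and P = 17x1 + 4x2:
  (0, 156/5) → P = 624/5
  (0, 27) → P = 108
  (7, 27) → P = 227

x1 = 7, x2 = 27, maximum P = 227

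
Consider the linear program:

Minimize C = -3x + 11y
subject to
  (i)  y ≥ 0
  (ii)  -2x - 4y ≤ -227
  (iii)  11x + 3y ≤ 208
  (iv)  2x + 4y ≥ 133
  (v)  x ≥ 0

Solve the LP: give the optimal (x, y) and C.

x = 151/38, y = 2081/38, minimum C = 11219/19

Vertices and C = -3x + 11y:
  (151/38, 2081/38) → C = 11219/19
  (0, 227/4) → C = 2497/4
  (0, 208/3) → C = 2288/3

At the optimal vertex, -2x - 4y = -227 and 11x + 3y = 208.
Solving simultaneously gives x = 151/38, y = 2081/38.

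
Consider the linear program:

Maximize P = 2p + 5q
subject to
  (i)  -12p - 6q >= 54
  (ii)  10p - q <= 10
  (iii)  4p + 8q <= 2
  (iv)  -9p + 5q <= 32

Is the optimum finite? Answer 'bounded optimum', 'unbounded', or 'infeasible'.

bounded optimum

Vertices and P = 2p + 5q:
  (1/12, -55/6) → P = -137/3
  (-77/19, -17/19) → P = -239/19
The feasible region has finitely many vertices and no improving ray; the maximum is -239/19 at (-77/19, -17/19).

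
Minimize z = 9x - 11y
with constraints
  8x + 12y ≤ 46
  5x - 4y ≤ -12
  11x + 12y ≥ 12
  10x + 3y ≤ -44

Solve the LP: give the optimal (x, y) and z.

x = -34/3, y = 205/18, minimum z = -4091/18

Vertices and z = 9x - 11y:
  (-34/3, 205/18) → z = -4091/18
  (-111/16, 203/24) → z = -7463/48
  (-188/29, 604/87) → z = -11720/87

The optimum lies where 8x + 12y = 46 and 11x + 12y = 12.
Solving simultaneously gives x = -34/3, y = 205/18.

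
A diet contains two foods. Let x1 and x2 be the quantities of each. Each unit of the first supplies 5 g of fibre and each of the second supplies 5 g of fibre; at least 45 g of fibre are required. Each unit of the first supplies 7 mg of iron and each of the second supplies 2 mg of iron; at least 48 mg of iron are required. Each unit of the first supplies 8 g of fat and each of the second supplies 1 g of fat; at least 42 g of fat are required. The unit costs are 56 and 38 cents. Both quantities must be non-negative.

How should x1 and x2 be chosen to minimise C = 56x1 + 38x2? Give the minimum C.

Extreme points and C = 56x1 + 38x2:
  (0, 42) → C = 1596
  (9, 0) → C = 504
  (6, 3) → C = 450
  (4, 10) → C = 604
The feasible region is unbounded (it extends along (0, 1), (1, 0)), but C strictly increases along every unbounded feasible direction, so there is no improving ray and the minimum is attained at a vertex.

x1 = 6, x2 = 3, minimum C = 450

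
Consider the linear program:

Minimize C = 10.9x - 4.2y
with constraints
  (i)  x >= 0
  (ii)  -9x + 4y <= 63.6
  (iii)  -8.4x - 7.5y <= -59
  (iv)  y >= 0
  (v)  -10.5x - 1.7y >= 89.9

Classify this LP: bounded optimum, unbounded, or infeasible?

infeasible

The boundaries x = 0 and -9x + 4y = 63.6 meet at (0, 15.9), but that point violates -10.5x - 1.7y ≥ 89.9. Every candidate vertex is excluded by some other constraint, so the feasible region is empty.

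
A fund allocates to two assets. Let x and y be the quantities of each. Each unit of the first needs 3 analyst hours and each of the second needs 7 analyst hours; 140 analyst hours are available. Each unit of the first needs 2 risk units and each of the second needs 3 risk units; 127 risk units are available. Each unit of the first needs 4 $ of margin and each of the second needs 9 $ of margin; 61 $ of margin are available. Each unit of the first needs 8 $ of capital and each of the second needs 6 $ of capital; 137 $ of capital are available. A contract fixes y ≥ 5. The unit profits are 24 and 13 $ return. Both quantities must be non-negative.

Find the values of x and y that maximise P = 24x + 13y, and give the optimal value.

Extreme points and P = 24x + 13y:
  (0, 61/9) → P = 793/9
  (0, 5) → P = 65
  (4, 5) → P = 161

x = 4, y = 5, maximum P = 161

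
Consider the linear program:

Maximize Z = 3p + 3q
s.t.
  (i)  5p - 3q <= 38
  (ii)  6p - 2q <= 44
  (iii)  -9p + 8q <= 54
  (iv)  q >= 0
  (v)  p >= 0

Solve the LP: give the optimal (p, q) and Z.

p = 46/3, q = 24, maximum Z = 118

Extreme points and Z = 3p + 3q:
  (46/3, 24) → Z = 118
  (22/3, 0) → Z = 22
  (0, 27/4) → Z = 81/4
  (0, 0) → Z = 0

The optimum lies where 6p - 2q = 44 and -9p + 8q = 54.
Solving simultaneously gives p = 46/3, q = 24.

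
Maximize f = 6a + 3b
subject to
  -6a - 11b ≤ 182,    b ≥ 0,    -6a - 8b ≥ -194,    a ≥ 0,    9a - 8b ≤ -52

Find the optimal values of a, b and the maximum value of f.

a = 142/15, b = 343/20, maximum f = 433/4

Feasible corners and f = 6a + 3b:
  (0, 97/4) → f = 291/4
  (142/15, 343/20) → f = 433/4
  (0, 13/2) → f = 39/2

At the optimal vertex, -6a - 8b = -194 and 9a - 8b = -52.
Solving simultaneously gives a = 142/15, b = 343/20.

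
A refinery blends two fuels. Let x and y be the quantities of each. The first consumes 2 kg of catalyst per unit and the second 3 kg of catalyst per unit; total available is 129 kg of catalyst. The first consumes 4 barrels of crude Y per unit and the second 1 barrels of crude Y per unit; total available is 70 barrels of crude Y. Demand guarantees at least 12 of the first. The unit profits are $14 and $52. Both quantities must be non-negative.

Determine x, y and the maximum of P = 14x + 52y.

Corner points and P = 14x + 52y:
  (35/2, 0) → P = 245
  (12, 0) → P = 168
  (12, 22) → P = 1312

x = 12, y = 22, maximum P = 1312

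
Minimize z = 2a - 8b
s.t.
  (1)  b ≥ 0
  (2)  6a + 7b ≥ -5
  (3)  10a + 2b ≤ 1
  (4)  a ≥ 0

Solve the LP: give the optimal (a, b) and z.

Extreme points and z = 2a - 8b:
  (1/10, 0) → z = 1/5
  (0, 0) → z = 0
  (0, 1/2) → z = -4

The optimum lies where 10a + 2b = 1 and a = 0.
Solving simultaneously gives a = 0, b = 1/2.

a = 0, b = 1/2, minimum z = -4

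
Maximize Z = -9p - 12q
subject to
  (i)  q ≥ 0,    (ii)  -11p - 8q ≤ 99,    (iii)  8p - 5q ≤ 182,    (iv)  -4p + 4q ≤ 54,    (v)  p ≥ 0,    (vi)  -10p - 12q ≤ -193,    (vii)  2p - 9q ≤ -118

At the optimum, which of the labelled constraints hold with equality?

(vi) and (vii)

Vertices and Z = -9p - 12q:
  (499/6, 290/3) → Z = -3817/2
  (1114/31, 654/31) → Z = -17874/31
  (31/22, 164/11) → Z = -4215/22
  (107/38, 261/19) → Z = -7227/38

The maximum is at (107/38, 261/19). Substituting into each constraint, equality holds for (vi) and (vii); the remaining constraints have slack.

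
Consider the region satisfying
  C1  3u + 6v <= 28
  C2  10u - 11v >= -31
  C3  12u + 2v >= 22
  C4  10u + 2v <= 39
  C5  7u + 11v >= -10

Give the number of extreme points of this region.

5

Intersecting each pair of boundary lines and keeping only the points that satisfy every inequality leaves:
  (122/93, 373/93)
  (89/27, 163/54)
  (45/38, 74/19)
  (131/59, -137/59)
  (449/96, -373/96)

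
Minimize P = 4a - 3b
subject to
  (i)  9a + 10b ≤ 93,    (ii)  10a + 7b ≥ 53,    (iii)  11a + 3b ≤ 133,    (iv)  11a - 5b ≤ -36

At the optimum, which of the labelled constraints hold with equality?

Corner points and P = 4a - 3b:
  (-121/37, 453/37) → P = -1843/37
  (21/31, 1347/155) → P = -3621/155
  (13/127, 943/127) → P = -2777/127

The minimum is at (-121/37, 453/37). Substituting into each constraint, equality holds for (i) and (ii); the remaining constraints have slack.

(i) and (ii)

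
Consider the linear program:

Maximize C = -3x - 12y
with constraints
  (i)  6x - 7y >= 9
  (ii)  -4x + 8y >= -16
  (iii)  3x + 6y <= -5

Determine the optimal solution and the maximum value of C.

x = -2, y = -3, maximum C = 42

Corner points and C = -3x - 12y:
  (-2, -3) → C = 42
  (1/3, -1) → C = 11
  (7/6, -17/12) → C = 27/2

The optimum lies where 6x - 7y = 9 and -4x + 8y = -16.
Solving simultaneously gives x = -2, y = -3.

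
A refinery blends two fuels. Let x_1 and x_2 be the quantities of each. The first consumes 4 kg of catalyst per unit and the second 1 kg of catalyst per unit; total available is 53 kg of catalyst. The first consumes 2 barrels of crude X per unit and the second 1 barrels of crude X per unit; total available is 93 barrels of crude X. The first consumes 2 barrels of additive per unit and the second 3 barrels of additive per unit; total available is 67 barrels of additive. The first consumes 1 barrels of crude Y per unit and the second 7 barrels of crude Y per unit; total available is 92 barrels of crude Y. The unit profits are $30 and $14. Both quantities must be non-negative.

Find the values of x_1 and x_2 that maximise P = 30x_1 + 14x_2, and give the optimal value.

x_1 = 31/3, x_2 = 35/3, maximum P = 1420/3

Extreme points and P = 30x_1 + 14x_2:
  (0, 0) → P = 0
  (0, 92/7) → P = 184
  (53/4, 0) → P = 795/2
  (31/3, 35/3) → P = 1420/3

At the optimal vertex, 4x_1 + x_2 = 53 and x_1 + 7x_2 = 92.
Solving simultaneously gives x_1 = 31/3, x_2 = 35/3.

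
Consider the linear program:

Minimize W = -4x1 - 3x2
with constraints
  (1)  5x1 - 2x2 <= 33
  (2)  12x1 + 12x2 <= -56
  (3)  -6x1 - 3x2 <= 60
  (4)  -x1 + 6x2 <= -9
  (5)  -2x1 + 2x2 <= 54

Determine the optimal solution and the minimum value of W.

x1 = 71/21, x2 = -169/21, minimum W = 223/21

Vertices and W = -4x1 - 3x2:
  (71/21, -169/21) → W = 223/21
  (-7/9, -166/9) → W = 526/9
  (-19/7, -41/21) → W = 117/7
  (-111/13, -38/13) → W = 558/13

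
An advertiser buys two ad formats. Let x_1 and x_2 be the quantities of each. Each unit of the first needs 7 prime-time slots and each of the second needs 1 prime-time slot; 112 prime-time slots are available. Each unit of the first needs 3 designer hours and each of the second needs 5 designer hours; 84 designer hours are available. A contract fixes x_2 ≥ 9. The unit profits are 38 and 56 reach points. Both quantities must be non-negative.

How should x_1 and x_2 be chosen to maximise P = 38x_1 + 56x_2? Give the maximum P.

x_1 = 13, x_2 = 9, maximum P = 998

Vertices and P = 38x_1 + 56x_2:
  (0, 84/5) → P = 4704/5
  (0, 9) → P = 504
  (13, 9) → P = 998

The binding constraints are 3x_1 + 5x_2 = 84 and x_2 = 9.
Solving simultaneously gives x_1 = 13, x_2 = 9.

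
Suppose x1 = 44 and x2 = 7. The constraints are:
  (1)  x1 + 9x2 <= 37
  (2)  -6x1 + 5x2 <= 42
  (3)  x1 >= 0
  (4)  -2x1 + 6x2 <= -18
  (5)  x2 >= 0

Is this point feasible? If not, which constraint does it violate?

Constraint (1): x1 + 9x2 = 107, which is not ≤ 37. All other constraints are satisfied.

not feasible — violates (1)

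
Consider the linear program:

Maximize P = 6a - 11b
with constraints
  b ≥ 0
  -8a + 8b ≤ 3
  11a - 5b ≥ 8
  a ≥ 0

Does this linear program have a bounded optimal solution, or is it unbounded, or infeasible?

unbounded

From the feasible point (8/11, 0), moving in the direction (1, 0) keeps every constraint satisfied while P increases without bound.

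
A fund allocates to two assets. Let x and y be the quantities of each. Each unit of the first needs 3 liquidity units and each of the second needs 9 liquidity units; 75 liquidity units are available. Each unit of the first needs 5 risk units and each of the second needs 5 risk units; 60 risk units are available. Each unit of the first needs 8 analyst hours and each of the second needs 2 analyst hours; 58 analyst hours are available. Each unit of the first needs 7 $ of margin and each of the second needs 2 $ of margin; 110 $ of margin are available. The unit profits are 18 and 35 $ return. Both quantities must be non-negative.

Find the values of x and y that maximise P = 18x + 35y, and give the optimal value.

The optimum lies where 3x + 9y = 75 and 5x + 5y = 60.
Solving simultaneously gives x = 11/2, y = 13/2.

x = 11/2, y = 13/2, maximum P = 653/2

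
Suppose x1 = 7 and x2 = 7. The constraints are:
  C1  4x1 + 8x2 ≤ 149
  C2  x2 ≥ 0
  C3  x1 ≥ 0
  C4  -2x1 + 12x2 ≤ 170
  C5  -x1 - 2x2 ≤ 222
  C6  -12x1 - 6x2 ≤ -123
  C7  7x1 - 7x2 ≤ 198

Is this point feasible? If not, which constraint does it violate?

feasible

C1: 84 ≤ 149 ✓
C2: 7 ≥ 0 ✓
C3: 7 ≥ 0 ✓
C4: 70 ≤ 170 ✓
C5: -21 ≤ 222 ✓
C6: -126 ≤ -123 ✓
C7: 0 ≤ 198 ✓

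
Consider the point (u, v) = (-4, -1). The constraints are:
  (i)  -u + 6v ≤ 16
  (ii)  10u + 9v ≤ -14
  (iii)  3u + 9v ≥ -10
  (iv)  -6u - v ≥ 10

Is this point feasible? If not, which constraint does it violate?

not feasible — violates (iii)

Constraint (iii): 3u + 9v = -21, which is not ≥ -10. All other constraints are satisfied.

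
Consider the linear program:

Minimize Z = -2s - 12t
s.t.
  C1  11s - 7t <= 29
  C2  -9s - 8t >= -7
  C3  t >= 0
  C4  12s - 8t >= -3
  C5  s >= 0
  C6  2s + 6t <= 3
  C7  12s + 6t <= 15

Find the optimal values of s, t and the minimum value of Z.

s = 3/44, t = 21/44, minimum Z = -129/22

Feasible corners and Z = -2s - 12t:
  (7/9, 0) → Z = -14/9
  (9/19, 13/38) → Z = -96/19
  (0, 0) → Z = 0
  (0, 3/8) → Z = -9/2
  (3/44, 21/44) → Z = -129/22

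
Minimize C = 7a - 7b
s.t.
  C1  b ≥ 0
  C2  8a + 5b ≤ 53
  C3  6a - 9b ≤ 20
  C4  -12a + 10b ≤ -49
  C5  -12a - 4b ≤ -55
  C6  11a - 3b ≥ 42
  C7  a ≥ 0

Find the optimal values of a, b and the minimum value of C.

a = 155/28, b = 61/35, minimum C = 531/20

Vertices and C = 7a - 7b:
  (577/102, 79/51) → C = 2933/102
  (155/28, 61/35) → C = 531/20
  (241/48, 9/8) → C = 1309/48

At the optimal vertex, 8a + 5b = 53 and -12a + 10b = -49.
Solving simultaneously gives a = 155/28, b = 61/35.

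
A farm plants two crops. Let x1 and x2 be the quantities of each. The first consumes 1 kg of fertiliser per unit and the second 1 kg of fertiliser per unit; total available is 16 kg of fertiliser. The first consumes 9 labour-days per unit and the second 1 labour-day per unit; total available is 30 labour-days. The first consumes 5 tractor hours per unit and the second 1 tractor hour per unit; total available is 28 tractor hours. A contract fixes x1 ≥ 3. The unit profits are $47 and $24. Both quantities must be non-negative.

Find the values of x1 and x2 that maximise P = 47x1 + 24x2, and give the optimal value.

x1 = 3, x2 = 3, maximum P = 213

Corner points and P = 47x1 + 24x2:
  (10/3, 0) → P = 470/3
  (3, 0) → P = 141
  (3, 3) → P = 213

At the optimal vertex, 9x1 + x2 = 30 and x1 = 3.
Solving simultaneously gives x1 = 3, x2 = 3.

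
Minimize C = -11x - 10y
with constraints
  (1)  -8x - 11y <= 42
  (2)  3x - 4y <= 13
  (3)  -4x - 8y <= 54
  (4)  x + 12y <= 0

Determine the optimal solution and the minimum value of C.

Corner points and C = -11x - 10y:
  (-5/13, -46/13) → C = 515/13
  (-504/85, 42/85) → C = 5124/85
  (39/10, -13/40) → C = -793/20

x = 39/10, y = -13/40, minimum C = -793/20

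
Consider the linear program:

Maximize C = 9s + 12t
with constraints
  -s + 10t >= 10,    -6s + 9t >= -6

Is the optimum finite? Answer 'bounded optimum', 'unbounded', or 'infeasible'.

unbounded

From the feasible point (50/17, 22/17), moving in the direction (9, 6) keeps every constraint satisfied while C increases without bound.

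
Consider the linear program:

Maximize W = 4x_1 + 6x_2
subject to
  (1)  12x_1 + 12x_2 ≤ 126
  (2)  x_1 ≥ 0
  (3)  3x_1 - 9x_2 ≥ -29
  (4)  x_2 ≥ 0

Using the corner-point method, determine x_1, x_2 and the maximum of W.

x_1 = 131/24, x_2 = 121/24, maximum W = 625/12

Feasible corners and W = 4x_1 + 6x_2:
  (131/24, 121/24) → W = 625/12
  (21/2, 0) → W = 42
  (0, 29/9) → W = 58/3
  (0, 0) → W = 0

At the optimal vertex, 12x_1 + 12x_2 = 126 and 3x_1 - 9x_2 = -29.
Solving simultaneously gives x_1 = 131/24, x_2 = 121/24.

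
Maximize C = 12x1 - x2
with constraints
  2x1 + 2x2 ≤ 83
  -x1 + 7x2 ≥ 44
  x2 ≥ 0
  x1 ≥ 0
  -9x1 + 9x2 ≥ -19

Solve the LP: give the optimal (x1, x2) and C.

Feasible corners and C = 12x1 - x2:
  (0, 83/2) → C = -83/2
  (785/36, 709/36) → C = 8711/36
  (0, 44/7) → C = -44/7
  (529/54, 415/54) → C = 5933/54

At the optimal vertex, 2x1 + 2x2 = 83 and -9x1 + 9x2 = -19.
Solving simultaneously gives x1 = 785/36, x2 = 709/36.

x1 = 785/36, x2 = 709/36, maximum C = 8711/36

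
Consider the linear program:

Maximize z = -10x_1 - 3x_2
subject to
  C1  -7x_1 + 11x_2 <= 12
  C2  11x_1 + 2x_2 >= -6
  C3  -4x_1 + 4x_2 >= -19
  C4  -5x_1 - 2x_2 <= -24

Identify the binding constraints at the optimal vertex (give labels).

Extreme points and z = -10x_1 - 3x_2:
  (257/16, 181/16) → z = -3113/16
  (80/23, 76/23) → z = -1028/23
  (67/14, 1/28) → z = -1343/28

The maximum is at (80/23, 76/23). Substituting into each constraint, equality holds for C1 and C4; the remaining constraints have slack.

C1 and C4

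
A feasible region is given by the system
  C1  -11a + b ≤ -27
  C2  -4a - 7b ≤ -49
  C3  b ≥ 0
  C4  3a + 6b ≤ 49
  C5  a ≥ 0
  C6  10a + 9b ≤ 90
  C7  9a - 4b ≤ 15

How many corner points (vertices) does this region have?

Of the 21 pairwise boundary intersections, those satisfying every inequality are:
  (238/81, 431/81)
  (333/109, 720/109)
  (301/79, 381/79)
  (45/11, 60/11)

4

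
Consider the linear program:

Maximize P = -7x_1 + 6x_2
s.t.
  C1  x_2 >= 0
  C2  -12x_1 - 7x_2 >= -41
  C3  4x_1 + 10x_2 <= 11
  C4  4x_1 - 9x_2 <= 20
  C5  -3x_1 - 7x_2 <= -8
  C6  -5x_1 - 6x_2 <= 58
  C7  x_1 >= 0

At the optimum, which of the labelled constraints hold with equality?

C3 and C5

Feasible corners and P = -7x_1 + 6x_2:
  (11/4, 0) → P = -77/4
  (8/3, 0) → P = -56/3
  (3/2, 1/2) → P = -15/2

The maximum is at (3/2, 1/2). Substituting into each constraint, equality holds for C3 and C5; the remaining constraints have slack.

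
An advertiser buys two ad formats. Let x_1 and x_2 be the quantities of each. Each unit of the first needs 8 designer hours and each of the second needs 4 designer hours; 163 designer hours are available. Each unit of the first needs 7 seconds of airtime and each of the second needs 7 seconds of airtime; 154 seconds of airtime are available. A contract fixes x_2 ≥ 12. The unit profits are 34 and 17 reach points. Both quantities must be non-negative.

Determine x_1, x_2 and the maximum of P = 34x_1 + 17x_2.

Feasible corners and P = 34x_1 + 17x_2:
  (0, 22) → P = 374
  (0, 12) → P = 204
  (10, 12) → P = 544

x_1 = 10, x_2 = 12, maximum P = 544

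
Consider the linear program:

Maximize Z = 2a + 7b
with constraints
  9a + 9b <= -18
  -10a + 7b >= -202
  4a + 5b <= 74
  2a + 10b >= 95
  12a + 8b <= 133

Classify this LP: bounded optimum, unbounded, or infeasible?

unbounded

From the feasible point (-84, 82), moving in the direction (-5, 4) keeps every constraint satisfied while Z increases without bound.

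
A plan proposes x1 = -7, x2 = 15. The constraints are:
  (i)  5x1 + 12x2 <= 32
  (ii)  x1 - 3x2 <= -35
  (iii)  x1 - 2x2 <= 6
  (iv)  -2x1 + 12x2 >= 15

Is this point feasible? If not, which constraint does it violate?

Constraint (i): 5x1 + 12x2 = 145, which is not ≤ 32. All other constraints are satisfied.

not feasible — violates (i)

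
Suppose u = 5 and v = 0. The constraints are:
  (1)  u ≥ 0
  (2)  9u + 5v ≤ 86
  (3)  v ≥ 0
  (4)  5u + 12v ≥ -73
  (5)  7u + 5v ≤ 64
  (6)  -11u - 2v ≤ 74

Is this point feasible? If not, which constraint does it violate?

feasible

(1): 5 ≥ 0 ✓
(2): 45 ≤ 86 ✓
(3): 0 ≥ 0 ✓
(4): 25 ≥ -73 ✓
(5): 35 ≤ 64 ✓
(6): -55 ≤ 74 ✓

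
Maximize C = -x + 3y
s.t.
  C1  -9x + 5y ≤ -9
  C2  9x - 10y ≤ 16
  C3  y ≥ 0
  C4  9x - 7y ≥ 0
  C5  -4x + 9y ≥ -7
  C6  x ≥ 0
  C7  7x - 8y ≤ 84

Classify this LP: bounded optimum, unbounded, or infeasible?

unbounded

From the feasible point (1, 0), moving in the direction (7, 9) keeps every constraint satisfied while C increases without bound.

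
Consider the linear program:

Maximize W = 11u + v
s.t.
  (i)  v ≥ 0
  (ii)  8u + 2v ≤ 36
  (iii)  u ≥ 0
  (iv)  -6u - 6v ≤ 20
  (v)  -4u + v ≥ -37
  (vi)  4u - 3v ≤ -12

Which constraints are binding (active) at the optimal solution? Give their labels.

Extreme points and W = 11u + v:
  (0, 18) → W = 18
  (21/8, 15/2) → W = 291/8
  (0, 4) → W = 4

The maximum is at (21/8, 15/2). Substituting into each constraint, equality holds for (ii) and (vi); the remaining constraints have slack.

(ii) and (vi)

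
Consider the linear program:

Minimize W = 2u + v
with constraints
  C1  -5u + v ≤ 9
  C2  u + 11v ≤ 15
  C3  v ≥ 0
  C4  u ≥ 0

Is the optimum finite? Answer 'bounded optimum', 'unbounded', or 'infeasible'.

bounded optimum

Vertices and W = 2u + v:
  (15, 0) → W = 30
  (0, 15/11) → W = 15/11
  (0, 0) → W = 0
The feasible region has finitely many vertices and no improving ray; the minimum is 0 at (0, 0).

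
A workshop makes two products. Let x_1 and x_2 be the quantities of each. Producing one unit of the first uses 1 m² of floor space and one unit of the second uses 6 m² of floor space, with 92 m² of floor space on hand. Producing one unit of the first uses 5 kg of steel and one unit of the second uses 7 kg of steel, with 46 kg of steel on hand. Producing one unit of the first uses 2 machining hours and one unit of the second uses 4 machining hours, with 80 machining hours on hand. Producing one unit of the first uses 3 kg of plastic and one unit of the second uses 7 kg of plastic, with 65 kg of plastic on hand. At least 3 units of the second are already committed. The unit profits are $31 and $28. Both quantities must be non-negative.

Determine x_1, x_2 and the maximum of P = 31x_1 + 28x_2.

x_1 = 5, x_2 = 3, maximum P = 239

Corner points and P = 31x_1 + 28x_2:
  (0, 46/7) → P = 184
  (0, 3) → P = 84
  (5, 3) → P = 239

The binding constraints are 5x_1 + 7x_2 = 46 and x_2 = 3.
Solving simultaneously gives x_1 = 5, x_2 = 3.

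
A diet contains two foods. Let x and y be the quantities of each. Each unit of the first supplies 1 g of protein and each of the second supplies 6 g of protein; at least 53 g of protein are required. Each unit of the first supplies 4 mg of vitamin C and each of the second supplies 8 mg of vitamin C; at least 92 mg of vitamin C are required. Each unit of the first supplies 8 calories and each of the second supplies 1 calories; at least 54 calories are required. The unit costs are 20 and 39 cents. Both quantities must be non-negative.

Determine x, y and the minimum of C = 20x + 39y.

Vertices and C = 20x + 39y:
  (0, 54) → C = 2106
  (53, 0) → C = 1060
  (8, 15/2) → C = 905/2
  (17/3, 26/3) → C = 1354/3
The feasible region is unbounded (it extends along (0, 1), (1, 0)), but C strictly increases along every unbounded feasible direction, so there is no improving ray and the minimum is attained at a vertex.

x = 17/3, y = 26/3, minimum C = 1354/3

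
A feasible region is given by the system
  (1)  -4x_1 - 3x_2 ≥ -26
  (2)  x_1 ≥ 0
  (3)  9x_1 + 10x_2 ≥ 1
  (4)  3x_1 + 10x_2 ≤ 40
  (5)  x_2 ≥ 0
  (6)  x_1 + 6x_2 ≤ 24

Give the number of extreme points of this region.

The feasible vertices (each the meet of two boundaries and inside every other half-plane) are:
  (140/31, 82/31)
  (13/2, 0)
  (0, 1/10)
  (0, 4)
  (1/9, 0)

5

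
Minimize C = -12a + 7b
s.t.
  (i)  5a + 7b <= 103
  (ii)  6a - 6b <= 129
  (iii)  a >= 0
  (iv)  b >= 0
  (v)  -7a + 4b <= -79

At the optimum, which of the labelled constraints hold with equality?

(i) and (iv)

Feasible corners and C = -12a + 7b:
  (103/5, 0) → C = -1236/5
  (965/69, 326/69) → C = -9298/69
  (79/7, 0) → C = -948/7

The minimum is at (103/5, 0). Substituting into each constraint, equality holds for (i) and (iv); the remaining constraints have slack.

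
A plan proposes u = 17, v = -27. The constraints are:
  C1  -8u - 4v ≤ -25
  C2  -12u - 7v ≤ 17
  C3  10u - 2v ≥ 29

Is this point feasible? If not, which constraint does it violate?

feasible

C1: -28 ≤ -25 ✓
C2: -15 ≤ 17 ✓
C3: 224 ≥ 29 ✓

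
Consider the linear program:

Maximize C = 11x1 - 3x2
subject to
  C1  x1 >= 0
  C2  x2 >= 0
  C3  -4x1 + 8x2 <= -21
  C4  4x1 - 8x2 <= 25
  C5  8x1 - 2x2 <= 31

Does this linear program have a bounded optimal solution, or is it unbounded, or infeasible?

infeasible

The boundaries x1 = 0 and x2 = 0 meet at (0, 0), but that point violates -4x1 + 8x2 ≤ -21. Every candidate vertex is excluded by some other constraint, so the feasible region is empty.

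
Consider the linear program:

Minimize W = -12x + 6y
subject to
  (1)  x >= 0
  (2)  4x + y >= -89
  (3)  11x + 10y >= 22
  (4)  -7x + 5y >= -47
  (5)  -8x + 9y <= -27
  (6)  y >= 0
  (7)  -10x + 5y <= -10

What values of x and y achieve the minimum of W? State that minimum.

Vertices and W = -12x + 6y:
  (288/23, 187/23) → W = -2334/23
  (47/7, 0) → W = -564/7
  (27/8, 0) → W = -81/2

The binding constraints are -7x + 5y = -47 and -8x + 9y = -27.
Solving simultaneously gives x = 288/23, y = 187/23.

x = 288/23, y = 187/23, minimum W = -2334/23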